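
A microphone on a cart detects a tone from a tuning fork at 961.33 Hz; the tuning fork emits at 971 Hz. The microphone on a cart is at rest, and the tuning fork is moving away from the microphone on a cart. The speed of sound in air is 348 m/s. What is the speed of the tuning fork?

f' = f · v/(v + v_s) ⇒ v_s = v · |1 − f/f'|.
v_s = 348 × |1 − 971/961.33| = 348 × 0.01006 ≈ 3.5 m/s.

3.5 m/s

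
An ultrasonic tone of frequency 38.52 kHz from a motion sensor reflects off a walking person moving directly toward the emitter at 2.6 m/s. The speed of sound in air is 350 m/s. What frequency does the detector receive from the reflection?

39.1 kHz

The walking person first receives the wave as a moving observer: f₁ = f₀ · (v + u)/v = 38.52 × (350 + 2.6)/350 ≈ 38.8 kHz.
On reflection it acts as a source moving toward the stationary detector: f₂ = f₁ · v/(v − u) = 38.8 × 350/347.4 ≈ 39.1 kHz.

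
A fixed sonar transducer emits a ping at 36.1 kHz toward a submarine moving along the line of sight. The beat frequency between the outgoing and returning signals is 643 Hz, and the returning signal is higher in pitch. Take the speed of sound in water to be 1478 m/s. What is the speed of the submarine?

13.0 m/s

Double Doppler shift off a moving reflector: f₂ = f₀ · (v + u)/(v − u) (u > 0 toward emitter).
Returning signal is higher, so f₂ = f₀ + Δf = 36100 + 643 = 36743 Hz.
Rearranging, u = v · (f₂ − f₀)/(f₂ + f₀) = 1478 × 643/72843 ≈ 13.0 m/s.
So the submarine is moving at 13.0 m/s toward the emitter.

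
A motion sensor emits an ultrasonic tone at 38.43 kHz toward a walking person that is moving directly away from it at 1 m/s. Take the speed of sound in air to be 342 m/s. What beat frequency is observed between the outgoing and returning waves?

The walking person first receives the wave as a moving observer: f₁ = f₀ · (v − u)/v = 38.43 × (342 − 1)/342 ≈ 38.318 kHz.
The reflection then acts as a moving source: f₂ = f₁ · v/(v + u) ≈ 38.206 kHz.
Equivalently f₂ = f₀ · (v − u)/(v + u).
Beat frequency (with f₀ = 38430 Hz): |f₂ − f₀| = 2u·f₀/(v + u) = 2 × 1 × 38430/343 ≈ 224 Hz.

224 Hz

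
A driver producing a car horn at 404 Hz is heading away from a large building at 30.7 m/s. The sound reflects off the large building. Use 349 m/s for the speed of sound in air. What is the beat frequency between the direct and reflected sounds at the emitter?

The large building receives the sound from a moving source: f₁ = f₀ · v/(v + v_e) = 404 × 349/379.7 ≈ 371.3 Hz.
On the return leg the driver is a moving observer: f₂ = f₁ · (v − v_e)/v = 371.3 × 318.3/349 ≈ 338.7 Hz.
Beat against the emitted tone: |f₂ − f₀| = 2v_e·f₀/(v + v_e) = 2 × 30.7 × 404/379.7 ≈ 65 Hz.

65 Hz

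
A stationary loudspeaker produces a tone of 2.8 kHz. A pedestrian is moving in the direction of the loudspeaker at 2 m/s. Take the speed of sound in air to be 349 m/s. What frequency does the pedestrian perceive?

Moving observer, stationary source: f' = f · (v + v_o)/v.
f' = 2.8 × (349 + 2)/349 = 2.8 × 351/349 ≈ 2.82 kHz.

2.82 kHz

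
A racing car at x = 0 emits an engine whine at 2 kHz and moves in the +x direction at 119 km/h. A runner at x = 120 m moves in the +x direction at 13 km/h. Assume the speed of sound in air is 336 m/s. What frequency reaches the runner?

119 km/h = 33.06 m/s; 13 km/h = 3.611 m/s.
The observer lies on the +x side, so the source is heading toward the observer and the observer is heading away from the source.
Both move, so f' = f · (v − v_o)/(v − v_s).
f' = 2 × (336 − 3.611)/(336 − 33.06) = 2 × 332.39/302.94 ≈ 2.19 kHz.

2.19 kHz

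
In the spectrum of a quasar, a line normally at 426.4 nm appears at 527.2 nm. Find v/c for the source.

0.209

λ'/λ₀ = 1.2364 > 1 (redshift), so the source is receding.
λ'/λ₀ = √((1 + β)/(1 − β)) for a receding source ⇒ β = (r² − 1)/(r² + 1) with r = λ'/λ₀.
β = (1.5287 − 1)/(1.5287 + 1) ≈ 0.209.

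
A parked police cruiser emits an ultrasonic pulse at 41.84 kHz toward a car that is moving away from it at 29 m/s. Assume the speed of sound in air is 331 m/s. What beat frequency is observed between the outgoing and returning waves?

At the car (a moving observer), f₁ = f₀ · (v − u)/v = 41.84 × 302/331 ≈ 38.17 kHz.
On reflection it acts as a source moving away from the stationary detector: f₂ = f₁ · v/(v + u) = 38.17 × 331/360 ≈ 35.10 kHz.
Beat frequency (with f₀ = 41840 Hz): |f₂ − f₀| = 2u·f₀/(v + u) = 2 × 29 × 41840/360 ≈ 6741 Hz.

6741 Hz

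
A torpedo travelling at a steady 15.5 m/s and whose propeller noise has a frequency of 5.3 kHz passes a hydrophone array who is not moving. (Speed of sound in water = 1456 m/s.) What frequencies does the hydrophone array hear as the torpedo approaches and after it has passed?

5.36 kHz approaching; 5.24 kHz receding

Approaching: f₁ = f · v/(v − v_s) = 5.3 × 1456/1440.5 ≈ 5.36 kHz.
Receding: f₂ = f · v/(v + v_s) = 5.3 × 1456/1471.5 ≈ 5.24 kHz.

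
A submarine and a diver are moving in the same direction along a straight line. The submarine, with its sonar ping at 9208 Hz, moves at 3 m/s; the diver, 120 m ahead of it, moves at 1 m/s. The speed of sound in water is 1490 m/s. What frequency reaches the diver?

The diver is ahead, so the submarine is moving toward it while the diver is moving away from the submarine.
Both move, so f' = f · (v − v_o)/(v − v_s).
f' = 9208 × (1490 − 1)/(1490 − 3) = 9208 × 1489/1487 ≈ 9220 Hz.

9220 Hz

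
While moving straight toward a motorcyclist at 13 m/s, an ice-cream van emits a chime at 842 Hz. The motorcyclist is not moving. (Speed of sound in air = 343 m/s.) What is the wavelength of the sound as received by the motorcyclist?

39.2 cm

Only the source moves, toward the listener, so f' = f · v/(v − v_s).
f' = 842 × 343/(343 − 13) ≈ 875 Hz.
λ' = v/f' = 343/875.17 ≈ 39.2 cm.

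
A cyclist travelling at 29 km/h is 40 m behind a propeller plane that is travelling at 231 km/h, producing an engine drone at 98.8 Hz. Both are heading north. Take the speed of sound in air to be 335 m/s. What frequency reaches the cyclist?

85 Hz

231 km/h = 64.17 m/s; 29 km/h = 8.056 m/s.
The cyclist is behind, so the propeller plane is moving away from it while the cyclist is moving toward the propeller plane.
General Doppler shift: f' = f · (v + v_o)/(v + v_s).
f' = 98.8 × (335 + 8.056)/(335 + 64.17) = 98.8 × 343.06/399.17 ≈ 85 Hz.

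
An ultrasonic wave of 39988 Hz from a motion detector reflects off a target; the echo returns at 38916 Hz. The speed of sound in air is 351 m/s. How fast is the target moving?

Double Doppler shift off a moving reflector: f₂ = f₀ · (v + u)/(v − u) (u > 0 toward emitter).
Rearranging, u = v · (f₂ − f₀)/(f₂ + f₀) = 351 × -1072/78904 ≈ -4.8 m/s.
So the target is moving at 4.8 m/s away from the emitter.

4.8 m/s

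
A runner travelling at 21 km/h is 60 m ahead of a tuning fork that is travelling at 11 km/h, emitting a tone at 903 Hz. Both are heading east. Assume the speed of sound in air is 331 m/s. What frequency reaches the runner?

895 Hz

11 km/h = 3.056 m/s; 21 km/h = 5.833 m/s.
The runner is ahead, so the tuning fork is moving toward it while the runner is moving away from the tuning fork.
With source approaching and observer receding, f' = f · (v − v_o)/(v − v_s).
f' = 903 × (331 − 5.833)/(331 − 3.056) = 903 × 325.17/327.94 ≈ 895 Hz.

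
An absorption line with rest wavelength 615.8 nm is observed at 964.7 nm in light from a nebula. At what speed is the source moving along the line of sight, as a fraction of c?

0.421c

λ'/λ₀ = 1.5666 > 1 (redshift), so the source is receding.
λ'/λ₀ = √((1 + β)/(1 − β)) for a receding source ⇒ β = (r² − 1)/(r² + 1) with r = λ'/λ₀.
β = (2.4542 − 1)/(2.4542 + 1) ≈ 0.421.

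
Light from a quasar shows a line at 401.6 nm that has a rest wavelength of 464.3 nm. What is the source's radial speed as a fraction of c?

0.144

λ'/λ₀ = 0.8650 < 1 (blueshift), so the source is approaching.
λ'/λ₀ = √((1 − β)/(1 + β)) for an approaching source ⇒ β = (1 − r²)/(1 + r²) with r = λ'/λ₀.
β = (1 − 0.7482)/(1 + 0.7482) ≈ 0.144.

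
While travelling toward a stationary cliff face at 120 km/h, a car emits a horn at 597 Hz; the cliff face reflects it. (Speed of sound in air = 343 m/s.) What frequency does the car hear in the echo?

726 Hz

120 km/h = 33.33 m/s.
The cliff face receives the sound from a moving source: f₁ = f₀ · v/(v − v_e) = 597 × 343/309.67 ≈ 661 Hz.
On the return leg the car is a moving observer: f₂ = f₁ · (v + v_e)/v = 661 × 376.33/343 ≈ 726 Hz.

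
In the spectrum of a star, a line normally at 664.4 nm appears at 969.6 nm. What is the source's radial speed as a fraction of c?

λ'/λ₀ = 1.4594 > 1 (redshift), so the source is receding.
λ'/λ₀ = √((1 + β)/(1 − β)) for a receding source ⇒ β = (r² − 1)/(r² + 1) with r = λ'/λ₀.
β = (2.1297 − 1)/(2.1297 + 1) ≈ 0.361.

0.361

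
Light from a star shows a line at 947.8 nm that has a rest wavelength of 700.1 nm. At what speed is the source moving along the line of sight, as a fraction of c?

λ'/λ₀ = 1.3538 > 1 (redshift), so the source is receding.
λ'/λ₀ = √((1 + β)/(1 − β)) for a receding source ⇒ β = (r² − 1)/(r² + 1) with r = λ'/λ₀.
β = (1.8328 − 1)/(1.8328 + 1) ≈ 0.294.

0.294c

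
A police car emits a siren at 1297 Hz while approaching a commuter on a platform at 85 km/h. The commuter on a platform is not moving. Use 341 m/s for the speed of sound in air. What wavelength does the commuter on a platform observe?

24.5 cm

85 km/h = 23.61 m/s.
With the source moving toward a stationary observer, f' = f · v/(v − v_s).
f' = 1297 × 341/(341 − 23.61) ≈ 1393 Hz.
λ' = v/f' = 341/1393.49 ≈ 24.5 cm.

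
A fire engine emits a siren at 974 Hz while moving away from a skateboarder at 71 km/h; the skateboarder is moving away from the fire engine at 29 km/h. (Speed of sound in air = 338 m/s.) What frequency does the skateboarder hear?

71 km/h = 19.72 m/s; 29 km/h = 8.056 m/s.
Both move, so f' = f · (v − v_o)/(v + v_s).
f' = 974 × (338 − 8.056)/(338 + 19.72) = 974 × 329.94/357.72 ≈ 898 Hz.

898 Hz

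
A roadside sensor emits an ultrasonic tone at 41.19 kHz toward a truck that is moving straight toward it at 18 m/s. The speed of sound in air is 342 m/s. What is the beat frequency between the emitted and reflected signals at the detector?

At the truck (a moving observer), f₁ = f₀ · (v + u)/v = 41.19 × 360/342 ≈ 43.36 kHz.
The reflection then acts as a moving source: f₂ = f₁ · v/(v − u) ≈ 45.77 kHz.
Beat frequency (with f₀ = 41190 Hz): |f₂ − f₀| = 2u·f₀/(v − u) = 2 × 18 × 41190/324 ≈ 4577 Hz.

4577 Hz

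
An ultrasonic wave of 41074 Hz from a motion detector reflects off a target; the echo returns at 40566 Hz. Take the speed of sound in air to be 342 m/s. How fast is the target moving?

2.13 m/s

Double Doppler shift off a moving reflector: f₂ = f₀ · (v + u)/(v − u) (u > 0 toward emitter).
Rearranging, u = v · (f₂ − f₀)/(f₂ + f₀) = 342 × -508/81640 ≈ -2.13 m/s.
So the target is moving at 2.13 m/s away from the emitter.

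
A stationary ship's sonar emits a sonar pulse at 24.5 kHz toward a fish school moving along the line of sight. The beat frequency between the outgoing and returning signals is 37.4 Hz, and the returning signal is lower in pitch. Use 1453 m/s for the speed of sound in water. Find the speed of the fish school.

1.11 m/s

Double Doppler shift off a moving reflector: f₂ = f₀ · (v + u)/(v − u) (u > 0 toward emitter).
Returning signal is lower, so f₂ = f₀ − Δf = 24500 − 37.4 = 24462.6 Hz.
Rearranging, u = v · (f₂ − f₀)/(f₂ + f₀) = 1453 × -37.4/48962.6 ≈ -1.11 m/s.
So the fish school is moving at 1.11 m/s away from the emitter.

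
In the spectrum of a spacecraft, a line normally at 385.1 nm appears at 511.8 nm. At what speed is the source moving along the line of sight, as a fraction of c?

λ'/λ₀ = 1.3290 > 1 (redshift), so the source is receding.
λ'/λ₀ = √((1 + β)/(1 − β)) for a receding source ⇒ β = (r² − 1)/(r² + 1) with r = λ'/λ₀.
β = (1.7663 − 1)/(1.7663 + 1) ≈ 0.277.

0.277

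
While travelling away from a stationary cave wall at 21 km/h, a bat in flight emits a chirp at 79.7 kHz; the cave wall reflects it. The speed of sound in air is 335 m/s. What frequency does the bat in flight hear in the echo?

77.0 kHz

21 km/h = 5.833 m/s.
The cave wall receives the sound from a moving source: f₁ = f₀ · v/(v + v_e) = 79.7 × 335/340.83 ≈ 78.3 kHz.
On the return leg the bat in flight is a moving observer: f₂ = f₁ · (v − v_e)/v = 78.3 × 329.17/335 ≈ 77.0 kHz.
Equivalently f₂ = f₀ · (v − v_e)/(v + v_e).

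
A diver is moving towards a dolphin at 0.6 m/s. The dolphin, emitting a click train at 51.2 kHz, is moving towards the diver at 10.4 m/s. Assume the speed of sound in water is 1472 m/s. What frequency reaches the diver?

General Doppler shift: f' = f · (v + v_o)/(v − v_s).
f' = 51.2 × (1472 + 0.6)/(1472 − 10.4) = 51.2 × 1472.6/1461.6 ≈ 51.6 kHz.

51.6 kHz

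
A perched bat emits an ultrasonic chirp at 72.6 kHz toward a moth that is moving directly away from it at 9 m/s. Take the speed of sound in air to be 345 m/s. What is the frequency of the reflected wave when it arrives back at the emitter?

The moth first receives the wave as a moving observer: f₁ = f₀ · (v − u)/v = 72.6 × (345 − 9)/345 ≈ 70.7 kHz.
The reflection then acts as a moving source: f₂ = f₁ · v/(v + u) ≈ 68.9 kHz.

68.9 kHz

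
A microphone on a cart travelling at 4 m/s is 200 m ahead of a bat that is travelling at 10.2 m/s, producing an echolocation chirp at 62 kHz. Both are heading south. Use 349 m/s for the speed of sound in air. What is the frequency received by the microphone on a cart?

The microphone on a cart is ahead, so the bat is moving toward it while the microphone on a cart is moving away from the bat.
Both move, so f' = f · (v − v_o)/(v − v_s).
f' = 62 × (349 − 4)/(349 − 10.2) = 62 × 345/338.8 ≈ 63.1 kHz.

63.1 kHz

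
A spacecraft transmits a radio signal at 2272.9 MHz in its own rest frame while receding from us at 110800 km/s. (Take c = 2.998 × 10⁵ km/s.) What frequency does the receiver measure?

β = v/c = 110800/299800 = 0.3696.
Relativistic Doppler for frequency: f' = f₀ · √((1 − β)/(1 + β)).
f' = 2272.9 × √(0.6304/1.3696) = 2272.9 × 0.67846 ≈ 1542.1 MHz.

1542.1 MHz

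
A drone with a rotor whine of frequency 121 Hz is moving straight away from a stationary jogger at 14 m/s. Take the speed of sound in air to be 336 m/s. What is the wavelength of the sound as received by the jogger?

Only the source moves, away from the listener, so f' = f · v/(v + v_s).
f' = 121 × 336/(336 + 14) ≈ 116 Hz.
λ' = v/f' = 336/116.16 ≈ 2.89 m.

2.89 m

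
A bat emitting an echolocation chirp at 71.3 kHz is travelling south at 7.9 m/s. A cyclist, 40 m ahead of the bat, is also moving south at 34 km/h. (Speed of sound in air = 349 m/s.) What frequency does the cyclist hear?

34 km/h = 9.444 m/s.
The cyclist is ahead, so the bat is moving toward it while the cyclist is moving away from the bat.
General Doppler shift: f' = f · (v − v_o)/(v − v_s).
f' = 71.3 × (349 − 9.444)/(349 − 7.9) = 71.3 × 339.56/341.1 ≈ 71.0 kHz.

71.0 kHz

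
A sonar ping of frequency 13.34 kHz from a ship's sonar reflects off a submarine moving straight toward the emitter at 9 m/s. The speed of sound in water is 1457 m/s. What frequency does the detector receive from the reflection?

13.51 kHz

The submarine first receives the wave as a moving observer: f₁ = f₀ · (v + u)/v = 13.34 × (1457 + 9)/1457 ≈ 13.42 kHz.
The reflection then acts as a moving source: f₂ = f₁ · v/(v − u) ≈ 13.51 kHz.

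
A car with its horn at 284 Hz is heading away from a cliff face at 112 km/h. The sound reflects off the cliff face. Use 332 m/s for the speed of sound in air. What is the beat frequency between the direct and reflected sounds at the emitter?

112 km/h = 31.11 m/s.
The cliff face receives the sound from a moving source: f₁ = f₀ · v/(v + v_e) = 284 × 332/363.11 ≈ 259.7 Hz.
On the return leg the car is a moving observer: f₂ = f₁ · (v − v_e)/v = 259.7 × 300.89/332 ≈ 235.3 Hz.
Equivalently f₂ = f₀ · (v − v_e)/(v + v_e).
Beat against the emitted tone: |f₂ − f₀| = 2v_e·f₀/(v + v_e) = 2 × 31.11 × 284/363.11 ≈ 48.7 Hz.

48.7 Hz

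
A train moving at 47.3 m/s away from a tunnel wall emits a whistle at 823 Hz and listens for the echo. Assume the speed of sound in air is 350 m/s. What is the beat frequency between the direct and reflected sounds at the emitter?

The tunnel wall receives the sound from a moving source: f₁ = f₀ · v/(v + v_e) = 823 × 350/397.3 ≈ 725.0 Hz.
On the return leg the train is a moving observer: f₂ = f₁ · (v − v_e)/v = 725.0 × 302.7/350 ≈ 627.0 Hz.
Beat against the emitted tone: |f₂ − f₀| = 2v_e·f₀/(v + v_e) = 2 × 47.3 × 823/397.3 ≈ 196 Hz.

196 Hz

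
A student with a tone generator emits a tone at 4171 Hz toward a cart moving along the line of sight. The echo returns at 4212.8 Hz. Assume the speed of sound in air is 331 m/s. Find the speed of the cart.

Double Doppler shift off a moving reflector: f₂ = f₀ · (v + u)/(v − u) (u > 0 toward emitter).
Rearranging, u = v · (f₂ − f₀)/(f₂ + f₀) = 331 × 41.8/8383.8 ≈ 1.65 m/s.
So the cart is moving at 1.65 m/s toward the emitter.

1.65 m/s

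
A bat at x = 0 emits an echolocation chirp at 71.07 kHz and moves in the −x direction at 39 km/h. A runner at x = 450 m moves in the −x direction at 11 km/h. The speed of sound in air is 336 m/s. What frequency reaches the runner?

39 km/h = 10.83 m/s; 11 km/h = 3.056 m/s.
The observer lies on the +x side, so the source is heading away from the observer and the observer is heading toward the source.
With source receding and observer approaching, f' = f · (v + v_o)/(v + v_s).
f' = 71.07 × (336 + 3.056)/(336 + 10.83) = 71.07 × 339.06/346.83 ≈ 69.5 kHz.

69.5 kHz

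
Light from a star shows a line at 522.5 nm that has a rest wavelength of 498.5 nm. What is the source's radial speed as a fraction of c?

λ'/λ₀ = 1.0481 > 1 (redshift), so the source is receding.
λ'/λ₀ = √((1 + β)/(1 − β)) for a receding source ⇒ β = (r² − 1)/(r² + 1) with r = λ'/λ₀.
β = (1.0986 − 1)/(1.0986 + 1) ≈ 0.047.

0.047c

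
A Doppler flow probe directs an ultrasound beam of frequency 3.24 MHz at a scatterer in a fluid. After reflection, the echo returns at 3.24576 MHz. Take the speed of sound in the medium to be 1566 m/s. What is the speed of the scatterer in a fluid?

1.39 m/s

Double Doppler shift off a moving reflector: f₂ = f₀ · (v + u)/(v − u) (u > 0 toward emitter).
Rearranging, u = v · (f₂ − f₀)/(f₂ + f₀) = 1566 × 0.00576/6.48576 ≈ 1.39 m/s.
So the scatterer in a fluid is moving at 1.39 m/s toward the emitter.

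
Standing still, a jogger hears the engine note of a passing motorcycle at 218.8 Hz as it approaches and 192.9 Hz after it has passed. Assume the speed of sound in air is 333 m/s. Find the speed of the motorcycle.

20.9 m/s

f₁/f₂ = (v + v_s)/(v − v_s), so v_s = v · (f₁ − f₂)/(f₁ + f₂).
v_s = 333 × (218.8 − 192.9)/(218.8 + 192.9) = 333 × 25.9/411.7 ≈ 20.9 m/s.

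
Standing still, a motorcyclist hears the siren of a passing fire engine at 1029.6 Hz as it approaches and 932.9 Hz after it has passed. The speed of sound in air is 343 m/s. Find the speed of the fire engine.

16.9 m/s

f₁/f₂ = (v + v_s)/(v − v_s), so v_s = v · (f₁ − f₂)/(f₁ + f₂).
v_s = 343 × (1029.6 − 932.9)/(1029.6 + 932.9) = 343 × 96.7/1962.5 ≈ 16.9 m/s.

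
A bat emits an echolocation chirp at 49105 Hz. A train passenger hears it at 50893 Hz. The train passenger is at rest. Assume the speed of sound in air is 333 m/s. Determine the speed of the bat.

11.7 m/s

f' > f, so the bat is approaching.
f' = f · v/(v − v_s) ⇒ v_s = v · |1 − f/f'|.
v_s = 333 × |1 − 49105/50893| = 333 × 0.03513 ≈ 11.7 m/s.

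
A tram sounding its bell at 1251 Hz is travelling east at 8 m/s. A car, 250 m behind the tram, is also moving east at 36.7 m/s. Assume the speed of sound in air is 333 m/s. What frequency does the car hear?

1356 Hz

The car is behind, so the tram is moving away from it while the car is moving toward the tram.
With source receding and observer approaching, f' = f · (v + v_o)/(v + v_s).
f' = 1251 × (333 + 36.7)/(333 + 8) = 1251 × 369.7/341 ≈ 1356 Hz.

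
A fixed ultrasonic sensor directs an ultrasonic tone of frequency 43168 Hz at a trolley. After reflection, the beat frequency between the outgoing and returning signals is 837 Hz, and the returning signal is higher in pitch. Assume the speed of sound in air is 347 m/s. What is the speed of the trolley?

3.3 m/s

Double Doppler shift off a moving reflector: f₂ = f₀ · (v + u)/(v − u) (u > 0 toward emitter).
Returning signal is higher, so f₂ = f₀ + Δf = 43168 + 837 = 44005 Hz.
Rearranging, u = v · (f₂ − f₀)/(f₂ + f₀) = 347 × 837/87173 ≈ 3.3 m/s.
So the trolley is moving at 3.3 m/s toward the emitter.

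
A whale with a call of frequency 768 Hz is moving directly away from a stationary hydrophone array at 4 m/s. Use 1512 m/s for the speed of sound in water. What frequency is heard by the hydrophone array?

Only the source moves, away from the listener, so f' = f · v/(v + v_s).
f' = 768 × 1512/(1512 + 4) = 768 × 1512/1516 ≈ 766 Hz.

766 Hz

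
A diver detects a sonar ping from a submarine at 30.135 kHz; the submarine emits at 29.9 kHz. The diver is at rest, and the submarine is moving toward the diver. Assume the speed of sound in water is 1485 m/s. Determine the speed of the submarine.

11.6 m/s

f' = f · v/(v − v_s) ⇒ v_s = v · |1 − f/f'|.
v_s = 1485 × |1 − 29.9/30.135| = 1485 × 0.007798 ≈ 11.6 m/s.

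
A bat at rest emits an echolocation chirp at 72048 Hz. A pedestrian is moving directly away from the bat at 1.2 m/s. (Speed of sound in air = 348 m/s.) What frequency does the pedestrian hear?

71800 Hz

Only the observer moves, away from the source, so f' = f · (v − v_o)/v.
f' = 72048 × (348 − 1.2)/348 = 72048 × 346.8/348 ≈ 71800 Hz.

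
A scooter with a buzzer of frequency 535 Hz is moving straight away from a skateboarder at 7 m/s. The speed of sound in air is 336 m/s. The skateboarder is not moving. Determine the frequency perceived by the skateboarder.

Moving source, stationary observer: f' = f · v/(v + v_s) since the source is receding.
f' = 535 × 336/(336 + 7) = 535 × 336/343 ≈ 524 Hz.

524 Hz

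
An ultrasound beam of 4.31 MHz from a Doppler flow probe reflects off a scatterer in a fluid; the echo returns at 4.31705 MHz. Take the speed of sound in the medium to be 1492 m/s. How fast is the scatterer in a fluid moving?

Double Doppler shift off a moving reflector: f₂ = f₀ · (v + u)/(v − u) (u > 0 toward emitter).
Rearranging, u = v · (f₂ − f₀)/(f₂ + f₀) = 1492 × 0.00705/8.62705 ≈ 1.22 m/s.
So the scatterer in a fluid is moving at 1.22 m/s toward the emitter.

1.22 m/s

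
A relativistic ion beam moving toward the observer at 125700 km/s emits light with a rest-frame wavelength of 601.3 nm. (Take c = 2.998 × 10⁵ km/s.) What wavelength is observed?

β = v/c = 125700/299800 = 0.4193.
Relativistic Doppler for wavelength: λ' = λ₀ · √((1 − β)/(1 + β)).
λ' = 601.3 × √(0.5807/1.4193) = 601.3 × 0.63966 ≈ 384.6 nm.

384.6 nm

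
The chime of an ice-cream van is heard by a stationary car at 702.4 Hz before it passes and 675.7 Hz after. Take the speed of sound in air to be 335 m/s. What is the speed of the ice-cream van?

f₁/f₂ = (v + v_s)/(v − v_s), so v_s = v · (f₁ − f₂)/(f₁ + f₂).
v_s = 335 × (702.4 − 675.7)/(702.4 + 675.7) = 335 × 26.7/1378.1 ≈ 6.5 m/s.

6.5 m/s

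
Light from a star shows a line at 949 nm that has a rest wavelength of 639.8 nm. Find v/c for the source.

0.375c

λ'/λ₀ = 1.4833 > 1 (redshift), so the source is receding.
λ'/λ₀ = √((1 + β)/(1 − β)) for a receding source ⇒ β = (r² − 1)/(r² + 1) with r = λ'/λ₀.
β = (2.2001 − 1)/(2.2001 + 1) ≈ 0.375.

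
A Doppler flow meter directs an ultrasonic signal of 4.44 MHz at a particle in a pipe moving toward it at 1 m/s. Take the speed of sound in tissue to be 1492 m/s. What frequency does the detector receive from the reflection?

At the particle in a pipe (a moving observer), f₁ = f₀ · (v + u)/v = 4.44 × 1493/1492 ≈ 4.443 MHz.
On reflection it acts as a source moving toward the stationary detector: f₂ = f₁ · v/(v − u) = 4.443 × 1492/1491 ≈ 4.446 MHz.

4.446 MHz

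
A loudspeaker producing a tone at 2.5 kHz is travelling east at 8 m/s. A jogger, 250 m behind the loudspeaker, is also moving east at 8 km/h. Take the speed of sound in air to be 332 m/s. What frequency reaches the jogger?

8 km/h = 2.222 m/s.
The jogger is behind, so the loudspeaker is moving away from it while the jogger is moving toward the loudspeaker.
General Doppler shift: f' = f · (v + v_o)/(v + v_s).
f' = 2.5 × (332 + 2.222)/(332 + 8) = 2.5 × 334.22/340 ≈ 2.46 kHz.

2.46 kHz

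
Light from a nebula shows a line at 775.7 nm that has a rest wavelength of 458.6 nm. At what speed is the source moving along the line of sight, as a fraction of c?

λ'/λ₀ = 1.6915 > 1 (redshift), so the source is receding.
λ'/λ₀ = √((1 + β)/(1 − β)) for a receding source ⇒ β = (r² − 1)/(r² + 1) with r = λ'/λ₀.
β = (2.8610 − 1)/(2.8610 + 1) ≈ 0.482.

0.482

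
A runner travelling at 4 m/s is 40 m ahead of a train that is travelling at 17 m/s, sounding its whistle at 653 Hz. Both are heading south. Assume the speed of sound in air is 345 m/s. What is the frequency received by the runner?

679 Hz

The runner is ahead, so the train is moving toward it while the runner is moving away from the train.
With source approaching and observer receding, f' = f · (v − v_o)/(v − v_s).
f' = 653 × (345 − 4)/(345 − 17) = 653 × 341/328 ≈ 679 Hz.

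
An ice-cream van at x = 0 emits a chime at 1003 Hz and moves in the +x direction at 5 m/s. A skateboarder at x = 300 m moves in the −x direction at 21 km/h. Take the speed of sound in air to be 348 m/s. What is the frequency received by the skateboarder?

21 km/h = 5.833 m/s.
The observer lies on the +x side, so the source is heading toward the observer and the observer is heading toward the source.
Both move, so f' = f · (v + v_o)/(v − v_s).
f' = 1003 × (348 + 5.833)/(348 − 5) = 1003 × 353.83/343 ≈ 1035 Hz.

1035 Hz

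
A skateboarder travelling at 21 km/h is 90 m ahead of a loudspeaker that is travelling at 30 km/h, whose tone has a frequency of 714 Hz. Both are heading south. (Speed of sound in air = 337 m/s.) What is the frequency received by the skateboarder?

719 Hz

30 km/h = 8.333 m/s; 21 km/h = 5.833 m/s.
The skateboarder is ahead, so the loudspeaker is moving toward it while the skateboarder is moving away from the loudspeaker.
Both move, so f' = f · (v − v_o)/(v − v_s).
f' = 714 × (337 − 5.833)/(337 − 8.333) = 714 × 331.17/328.67 ≈ 719 Hz.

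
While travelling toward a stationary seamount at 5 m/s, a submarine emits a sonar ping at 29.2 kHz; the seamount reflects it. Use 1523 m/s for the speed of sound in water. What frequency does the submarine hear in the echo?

The seamount receives the sound from a moving source: f₁ = f₀ · v/(v − v_e) = 29.2 × 1523/1518 ≈ 29.3 kHz.
On the return leg the submarine is a moving observer: f₂ = f₁ · (v + v_e)/v = 29.3 × 1528/1523 ≈ 29.4 kHz.
Equivalently f₂ = f₀ · (v + v_e)/(v − v_e).

29.4 kHz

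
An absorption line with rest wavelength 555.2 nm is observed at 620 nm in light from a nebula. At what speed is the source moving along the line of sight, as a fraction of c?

0.110

λ'/λ₀ = 1.1167 > 1 (redshift), so the source is receding.
λ'/λ₀ = √((1 + β)/(1 − β)) for a receding source ⇒ β = (r² − 1)/(r² + 1) with r = λ'/λ₀.
β = (1.2471 − 1)/(1.2471 + 1) ≈ 0.110.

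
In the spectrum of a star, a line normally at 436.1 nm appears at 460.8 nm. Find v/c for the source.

0.055c

λ'/λ₀ = 1.0566 > 1 (redshift), so the source is receding.
λ'/λ₀ = √((1 + β)/(1 − β)) for a receding source ⇒ β = (r² − 1)/(r² + 1) with r = λ'/λ₀.
β = (1.1165 − 1)/(1.1165 + 1) ≈ 0.055.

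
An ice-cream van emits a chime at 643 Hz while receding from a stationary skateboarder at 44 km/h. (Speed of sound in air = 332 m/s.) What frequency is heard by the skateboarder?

44 km/h = 12.22 m/s.
Moving source, stationary observer: f' = f · v/(v + v_s) since the source is receding.
f' = 643 × 332/(332 + 12.22) = 643 × 332/344.2 ≈ 620 Hz.

620 Hz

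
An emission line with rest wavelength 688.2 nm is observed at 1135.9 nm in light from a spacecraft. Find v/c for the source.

0.463c

λ'/λ₀ = 1.6505 > 1 (redshift), so the source is receding.
λ'/λ₀ = √((1 + β)/(1 − β)) for a receding source ⇒ β = (r² − 1)/(r² + 1) with r = λ'/λ₀.
β = (2.7243 − 1)/(2.7243 + 1) ≈ 0.463.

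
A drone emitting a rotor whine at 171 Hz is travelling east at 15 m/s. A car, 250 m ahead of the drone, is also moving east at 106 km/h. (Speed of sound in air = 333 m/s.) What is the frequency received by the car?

106 km/h = 29.44 m/s.
The car is ahead, so the drone is moving toward it while the car is moving away from the drone.
Both move, so f' = f · (v − v_o)/(v − v_s).
f' = 171 × (333 − 29.44)/(333 − 15) = 171 × 303.56/318 ≈ 163 Hz.

163 Hz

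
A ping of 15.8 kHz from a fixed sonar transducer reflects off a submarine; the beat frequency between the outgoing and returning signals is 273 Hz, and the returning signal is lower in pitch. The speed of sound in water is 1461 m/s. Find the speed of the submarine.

12.7 m/s

Double Doppler shift off a moving reflector: f₂ = f₀ · (v + u)/(v − u) (u > 0 toward emitter).
Returning signal is lower, so f₂ = f₀ − Δf = 15800 − 273 = 15527 Hz.
Rearranging, u = v · (f₂ − f₀)/(f₂ + f₀) = 1461 × -273/31327 ≈ -12.7 m/s.
So the submarine is moving at 12.7 m/s away from the emitter.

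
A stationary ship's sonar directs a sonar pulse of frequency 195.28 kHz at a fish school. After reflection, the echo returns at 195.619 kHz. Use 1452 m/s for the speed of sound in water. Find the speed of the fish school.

1.26 m/s

Double Doppler shift off a moving reflector: f₂ = f₀ · (v + u)/(v − u) (u > 0 toward emitter).
Rearranging, u = v · (f₂ − f₀)/(f₂ + f₀) = 1452 × 0.339/390.899 ≈ 1.26 m/s.
So the fish school is moving at 1.26 m/s toward the emitter.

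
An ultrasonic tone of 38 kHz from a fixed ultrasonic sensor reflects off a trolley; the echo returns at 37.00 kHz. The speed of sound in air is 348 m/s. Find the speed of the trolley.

4.6 m/s

Double Doppler shift off a moving reflector: f₂ = f₀ · (v + u)/(v − u) (u > 0 toward emitter).
Rearranging, u = v · (f₂ − f₀)/(f₂ + f₀) = 348 × -1.00/75.00 ≈ -4.6 m/s.
So the trolley is moving at 4.6 m/s away from the emitter.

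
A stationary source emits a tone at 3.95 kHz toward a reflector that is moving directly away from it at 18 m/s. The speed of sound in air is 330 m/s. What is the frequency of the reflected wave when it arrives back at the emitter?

At the reflector (a moving observer), f₁ = f₀ · (v − u)/v = 3.95 × 312/330 ≈ 3.73 kHz.
The reflection then acts as a moving source: f₂ = f₁ · v/(v + u) ≈ 3.54 kHz.

3.54 kHz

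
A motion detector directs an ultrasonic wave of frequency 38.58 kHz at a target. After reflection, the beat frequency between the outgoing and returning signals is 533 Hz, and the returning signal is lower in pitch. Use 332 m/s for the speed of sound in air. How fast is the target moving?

2.31 m/s

Double Doppler shift off a moving reflector: f₂ = f₀ · (v + u)/(v − u) (u > 0 toward emitter).
Returning signal is lower, so f₂ = f₀ − Δf = 38580 − 533 = 38047 Hz.
Rearranging, u = v · (f₂ − f₀)/(f₂ + f₀) = 332 × -533/76627 ≈ -2.31 m/s.
So the target is moving at 2.31 m/s away from the emitter.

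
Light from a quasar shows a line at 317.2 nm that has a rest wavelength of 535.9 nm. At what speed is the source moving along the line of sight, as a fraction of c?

λ'/λ₀ = 0.5919 < 1 (blueshift), so the source is approaching.
λ'/λ₀ = √((1 − β)/(1 + β)) for an approaching source ⇒ β = (1 − r²)/(1 + r²) with r = λ'/λ₀.
β = (1 − 0.3503)/(1 + 0.3503) ≈ 0.481.

0.481c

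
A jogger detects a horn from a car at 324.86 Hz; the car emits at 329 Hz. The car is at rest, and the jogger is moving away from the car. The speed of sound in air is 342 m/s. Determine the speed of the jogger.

4.3 m/s

f' = f · (v − v_o)/v ⇒ v_o = v · |f'/f − 1|.
v_o = 342 × |324.86/329 − 1| = 342 × 0.01258 ≈ 4.3 m/s.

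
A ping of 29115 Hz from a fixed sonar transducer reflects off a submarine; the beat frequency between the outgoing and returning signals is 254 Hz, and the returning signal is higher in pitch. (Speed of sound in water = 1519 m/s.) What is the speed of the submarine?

Double Doppler shift off a moving reflector: f₂ = f₀ · (v + u)/(v − u) (u > 0 toward emitter).
Returning signal is higher, so f₂ = f₀ + Δf = 29115 + 254 = 29369 Hz.
Rearranging, u = v · (f₂ − f₀)/(f₂ + f₀) = 1519 × 254/58484 ≈ 6.6 m/s.
So the submarine is moving at 6.6 m/s toward the emitter.

6.6 m/s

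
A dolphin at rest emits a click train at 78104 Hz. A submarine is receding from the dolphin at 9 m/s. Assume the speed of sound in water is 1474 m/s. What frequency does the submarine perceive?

Only the observer moves, away from the source, so f' = f · (v − v_o)/v.
f' = 78104 × (1474 − 9)/1474 = 78104 × 1465/1474 ≈ 77627 Hz.

77627 Hz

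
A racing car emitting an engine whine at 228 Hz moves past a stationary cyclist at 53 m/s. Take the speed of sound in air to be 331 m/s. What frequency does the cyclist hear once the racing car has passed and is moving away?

Receding: f₂ = f · v/(v + v_s) = 228 × 331/384 ≈ 197 Hz.

197 Hz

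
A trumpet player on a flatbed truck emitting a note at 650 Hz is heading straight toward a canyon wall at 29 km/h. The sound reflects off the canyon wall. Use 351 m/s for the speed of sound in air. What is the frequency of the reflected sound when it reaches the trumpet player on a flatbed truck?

29 km/h = 8.056 m/s.
The canyon wall receives the sound from a moving source: f₁ = f₀ · v/(v − v_e) = 650 × 351/342.94 ≈ 665 Hz.
On the return leg the trumpet player on a flatbed truck is a moving observer: f₂ = f₁ · (v + v_e)/v = 665 × 359.06/351 ≈ 681 Hz.

681 Hz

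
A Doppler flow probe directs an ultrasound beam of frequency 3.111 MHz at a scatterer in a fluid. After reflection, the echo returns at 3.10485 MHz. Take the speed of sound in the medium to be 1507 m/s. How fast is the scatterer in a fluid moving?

1.49 m/s

Double Doppler shift off a moving reflector: f₂ = f₀ · (v + u)/(v − u) (u > 0 toward emitter).
Rearranging, u = v · (f₂ − f₀)/(f₂ + f₀) = 1507 × -0.00615/6.21585 ≈ -1.49 m/s.
So the scatterer in a fluid is moving at 1.49 m/s away from the emitter.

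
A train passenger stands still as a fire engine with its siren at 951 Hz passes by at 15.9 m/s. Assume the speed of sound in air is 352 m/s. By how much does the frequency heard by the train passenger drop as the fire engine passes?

86.1 Hz

Approaching: f₁ = f · v/(v − v_s) = 951 × 352/336.1 ≈ 996.0 Hz.
Receding: f₂ = f · v/(v + v_s) = 951 × 352/367.9 ≈ 909.9 Hz.
Drop: f₁ − f₂ = 2f·v·v_s/(v² − v_s²) = 2 × 951 × 352 × 15.9/(352² − 15.9²) ≈ 86.1 Hz.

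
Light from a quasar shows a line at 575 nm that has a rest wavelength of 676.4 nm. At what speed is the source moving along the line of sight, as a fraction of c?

0.161c

λ'/λ₀ = 0.8501 < 1 (blueshift), so the source is approaching.
λ'/λ₀ = √((1 − β)/(1 + β)) for an approaching source ⇒ β = (1 − r²)/(1 + r²) with r = λ'/λ₀.
β = (1 − 0.7227)/(1 + 0.7227) ≈ 0.161.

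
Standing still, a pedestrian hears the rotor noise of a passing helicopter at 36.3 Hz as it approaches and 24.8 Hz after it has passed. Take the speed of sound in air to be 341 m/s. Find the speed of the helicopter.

64 m/s

f₁/f₂ = (v + v_s)/(v − v_s), so v_s = v · (f₁ − f₂)/(f₁ + f₂).
v_s = 341 × (36.3 − 24.8)/(36.3 + 24.8) = 341 × 11.5/61.1 ≈ 64 m/s.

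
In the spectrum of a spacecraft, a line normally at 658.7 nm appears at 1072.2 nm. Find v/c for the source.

0.452c

λ'/λ₀ = 1.6278 > 1 (redshift), so the source is receding.
λ'/λ₀ = √((1 + β)/(1 − β)) for a receding source ⇒ β = (r² − 1)/(r² + 1) with r = λ'/λ₀.
β = (2.6496 − 1)/(2.6496 + 1) ≈ 0.452.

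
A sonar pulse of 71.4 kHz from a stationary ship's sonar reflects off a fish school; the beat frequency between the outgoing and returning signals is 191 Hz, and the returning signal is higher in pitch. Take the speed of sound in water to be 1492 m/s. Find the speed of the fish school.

Double Doppler shift off a moving reflector: f₂ = f₀ · (v + u)/(v − u) (u > 0 toward emitter).
Returning signal is higher, so f₂ = f₀ + Δf = 71400 + 191 = 71591 Hz.
Rearranging, u = v · (f₂ − f₀)/(f₂ + f₀) = 1492 × 191/142991 ≈ 1.99 m/s.
So the fish school is moving at 1.99 m/s toward the emitter.

1.99 m/s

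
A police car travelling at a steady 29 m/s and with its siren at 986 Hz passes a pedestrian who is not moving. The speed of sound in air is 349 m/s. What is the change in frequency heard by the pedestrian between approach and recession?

165 Hz

Approaching: f₁ = f · v/(v − v_s) = 986 × 349/320 ≈ 1075 Hz.
Receding: f₂ = f · v/(v + v_s) = 986 × 349/378 ≈ 910 Hz.
Drop: f₁ − f₂ = 2f·v·v_s/(v² − v_s²) = 2 × 986 × 349 × 29/(349² − 29²) ≈ 165 Hz.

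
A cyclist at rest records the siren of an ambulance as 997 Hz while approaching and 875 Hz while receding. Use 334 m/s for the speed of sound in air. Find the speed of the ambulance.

f₁/f₂ = (v + v_s)/(v − v_s), so v_s = v · (f₁ − f₂)/(f₁ + f₂).
v_s = 334 × (997 − 875)/(997 + 875) = 334 × 122/1872 ≈ 21.8 m/s.

21.8 m/s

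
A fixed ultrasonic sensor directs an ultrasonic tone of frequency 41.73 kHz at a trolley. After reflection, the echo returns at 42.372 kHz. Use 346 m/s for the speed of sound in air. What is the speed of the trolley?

Double Doppler shift off a moving reflector: f₂ = f₀ · (v + u)/(v − u) (u > 0 toward emitter).
Rearranging, u = v · (f₂ − f₀)/(f₂ + f₀) = 346 × 0.642/84.102 ≈ 2.64 m/s.
So the trolley is moving at 2.64 m/s toward the emitter.

2.64 m/s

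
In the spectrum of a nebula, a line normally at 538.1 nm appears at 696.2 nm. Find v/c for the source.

0.252c

λ'/λ₀ = 1.2938 > 1 (redshift), so the source is receding.
λ'/λ₀ = √((1 + β)/(1 − β)) for a receding source ⇒ β = (r² − 1)/(r² + 1) with r = λ'/λ₀.
β = (1.6739 − 1)/(1.6739 + 1) ≈ 0.252.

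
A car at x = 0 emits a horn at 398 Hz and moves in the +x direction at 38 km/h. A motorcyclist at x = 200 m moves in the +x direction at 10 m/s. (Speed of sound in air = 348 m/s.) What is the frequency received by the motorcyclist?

399 Hz

38 km/h = 10.56 m/s.
The observer lies on the +x side, so the source is heading toward the observer and the observer is heading away from the source.
With source approaching and observer receding, f' = f · (v − v_o)/(v − v_s).
f' = 398 × (348 − 10)/(348 − 10.56) = 398 × 338/337.44 ≈ 399 Hz.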